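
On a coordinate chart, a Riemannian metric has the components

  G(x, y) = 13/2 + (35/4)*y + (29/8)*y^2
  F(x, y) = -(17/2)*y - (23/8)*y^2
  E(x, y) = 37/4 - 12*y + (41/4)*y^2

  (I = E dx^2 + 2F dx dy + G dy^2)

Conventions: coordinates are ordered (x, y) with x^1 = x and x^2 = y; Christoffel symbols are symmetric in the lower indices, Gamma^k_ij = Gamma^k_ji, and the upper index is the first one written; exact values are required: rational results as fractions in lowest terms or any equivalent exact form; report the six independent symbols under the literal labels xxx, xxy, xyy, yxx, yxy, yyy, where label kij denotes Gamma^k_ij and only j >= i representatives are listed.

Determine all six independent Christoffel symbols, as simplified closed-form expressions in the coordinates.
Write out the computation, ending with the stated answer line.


E = 37/4 - 12*y + (41/4)*y^2; F = -(17/2)*y - (23/8)*y^2; G = 13/2 + (35/4)*y + (29/8)*y^2
Gamma^k_ij = (1/2) g^{kl} (d_i g_jl + d_j g_il - d_l g_ij), with g^inv = (1/(EG-F^2)) [[G, -F], [-F, E]]
first partials: E_x = 0, E_y = -12 + (41/2)*y, F_x = 0, F_y = -17/2 - (23/4)*y, G_x = 0, G_y = 35/4 + (29/4)*y
D = EG - F^2 = 481/8 + (47/16)*y - (2467/32)*y^2 - (43/16)*y^3 + (1849/64)*y^4
expanded: Gamma^x_xx = (G E_x - 2F F_x + F E_y)/(2D), Gamma^x_xy = (G E_y - F G_x)/(2D), Gamma^x_yy = (2G F_y - G G_x - F G_y)/(2D), Gamma^y_xx = (2E F_x - E E_y - F E_x)/(2D), Gamma^y_xy = (E G_x - F E_y)/(2D), Gamma^y_yy = (E G_y - 2F F_y + F G_x)/(2D); substitute and cancel common factors

Answer: Gamma_xxx = (-1886*y^3 - 4472*y^2 + 3264*y)/(1849*y^4 - 172*y^3 - 4934*y^2 + 188*y + 3848), Gamma_xxy = (2378*y^3 + 4348*y^2 + 904*y - 2496)/(1849*y^4 - 172*y^3 - 4934*y^2 + 188*y + 3848), Gamma_xyy = (-667*y^3 - 2415*y^2 - 4772*y - 3536)/(1849*y^4 - 172*y^3 - 4934*y^2 + 188*y + 3848), Gamma_yxx = (-6724*y^3 + 11808*y^2 - 10676*y + 3552)/(1849*y^4 - 172*y^3 - 4934*y^2 + 188*y + 3848), Gamma_yxy = (1886*y^3 + 4472*y^2 - 3264*y)/(1849*y^4 - 172*y^3 - 4934*y^2 + 188*y + 3848), Gamma_yyy = (1320*y^3 - 4606*y^2 - 5838*y + 2590)/(1849*y^4 - 172*y^3 - 4934*y^2 + 188*y + 3848)


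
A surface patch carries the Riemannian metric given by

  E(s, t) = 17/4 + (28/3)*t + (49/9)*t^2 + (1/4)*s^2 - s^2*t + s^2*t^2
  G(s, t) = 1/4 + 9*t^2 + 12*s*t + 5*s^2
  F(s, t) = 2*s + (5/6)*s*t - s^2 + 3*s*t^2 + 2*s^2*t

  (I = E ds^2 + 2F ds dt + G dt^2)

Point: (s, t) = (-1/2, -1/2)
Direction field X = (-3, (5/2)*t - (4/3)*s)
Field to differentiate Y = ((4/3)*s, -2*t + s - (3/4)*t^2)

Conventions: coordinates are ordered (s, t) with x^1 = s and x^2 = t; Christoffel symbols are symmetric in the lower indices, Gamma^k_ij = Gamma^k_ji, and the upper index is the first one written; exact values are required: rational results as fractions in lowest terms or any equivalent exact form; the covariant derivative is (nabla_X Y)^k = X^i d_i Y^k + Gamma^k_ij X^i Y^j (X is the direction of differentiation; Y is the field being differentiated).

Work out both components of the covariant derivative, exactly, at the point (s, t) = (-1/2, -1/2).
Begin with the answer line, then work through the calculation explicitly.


Answer: (nabla_X Y)^s = -740291/146112, (nabla_X Y)^t = -725053/657504

E = 43/36, F = -5/3, G = 27/4 at the point
E_s = -1, E_t = 61/18, F_s = 13/3, F_t = 19/12, G_s = -11, G_t = -15
EG - F^2 = 761/144;  g^inv = (144/761) * [[27/4, 5/3], [5/3, 43/36]]
first-kind symbols [ij,l] = (1/2)(d_i g_jl + d_j g_il - d_l g_ij): [ss,s] = E_s/2 = -1/2, [ss,t] = F_s - E_t/2 = 95/36, [st,s] = E_t/2 = 61/36, [st,t] = G_s/2 = -11/2, [tt,s] = F_t - G_s/2 = 85/12, [tt,t] = G_t/2 = -15/2
Gamma^s_ij = (G*[ij,s] - F*[ij,t])/(EG - F^2), Gamma^t_ij = (E*[ij,t] - F*[ij,s])/(EG - F^2)
Gamma_sss = 442/2283, Gamma_sst = 327/761, Gamma_stt = 5085/761, Gamma_tss = 3005/6849, Gamma_tst = -1618/2283, Gamma_ttt = 410/761
X = (-3, -7/12), Y = (-2/3, 5/16) at the point


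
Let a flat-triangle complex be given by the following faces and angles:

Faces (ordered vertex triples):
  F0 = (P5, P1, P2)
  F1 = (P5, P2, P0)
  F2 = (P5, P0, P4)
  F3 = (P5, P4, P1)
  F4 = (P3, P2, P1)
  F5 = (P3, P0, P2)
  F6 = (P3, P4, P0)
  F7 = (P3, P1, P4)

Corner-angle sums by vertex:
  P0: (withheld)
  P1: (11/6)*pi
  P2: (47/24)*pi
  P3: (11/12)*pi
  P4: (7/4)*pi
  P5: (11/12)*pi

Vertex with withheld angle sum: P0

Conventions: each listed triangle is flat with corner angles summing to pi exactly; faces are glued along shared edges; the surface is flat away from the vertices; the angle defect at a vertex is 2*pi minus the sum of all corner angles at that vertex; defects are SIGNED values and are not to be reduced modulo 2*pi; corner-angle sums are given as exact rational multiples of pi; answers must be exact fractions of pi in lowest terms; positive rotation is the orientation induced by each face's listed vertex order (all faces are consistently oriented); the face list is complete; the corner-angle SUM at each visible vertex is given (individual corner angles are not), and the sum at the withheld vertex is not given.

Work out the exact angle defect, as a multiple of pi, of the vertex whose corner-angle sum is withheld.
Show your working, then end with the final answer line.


V = 6, E = 12, F = 8; chi = V - E + F = 2
Gauss-Bonnet: total defect = 2*pi*chi = 4*pi; visible defects sum to (21/8)*pi

Answer: defect(P0) = (11/8)*pi


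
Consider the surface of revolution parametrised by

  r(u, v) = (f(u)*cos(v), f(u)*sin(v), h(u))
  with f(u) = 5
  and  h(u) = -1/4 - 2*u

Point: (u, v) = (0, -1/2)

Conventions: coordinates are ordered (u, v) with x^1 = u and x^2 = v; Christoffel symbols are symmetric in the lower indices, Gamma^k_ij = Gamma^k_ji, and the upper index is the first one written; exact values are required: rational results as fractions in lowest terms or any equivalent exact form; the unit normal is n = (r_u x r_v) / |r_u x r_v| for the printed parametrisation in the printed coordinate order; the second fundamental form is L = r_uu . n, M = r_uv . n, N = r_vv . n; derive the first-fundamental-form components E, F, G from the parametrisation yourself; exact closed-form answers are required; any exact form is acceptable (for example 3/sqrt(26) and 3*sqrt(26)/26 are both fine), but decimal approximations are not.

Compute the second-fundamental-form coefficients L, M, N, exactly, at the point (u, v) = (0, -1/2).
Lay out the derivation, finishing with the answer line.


f = 5, f' = 0, f'' = 0, h' = -2, h'' = 0
E = 4, F = 0, G = 25; answer radicand W^2 = 4
unnormalised second-form numerators: l = 0, m = 0, n = -10; L = l/sqrt(4), and similarly M = m/sqrt(W^2), N = n/sqrt(W^2)

Answer: L = 0, M = 0, N = -5


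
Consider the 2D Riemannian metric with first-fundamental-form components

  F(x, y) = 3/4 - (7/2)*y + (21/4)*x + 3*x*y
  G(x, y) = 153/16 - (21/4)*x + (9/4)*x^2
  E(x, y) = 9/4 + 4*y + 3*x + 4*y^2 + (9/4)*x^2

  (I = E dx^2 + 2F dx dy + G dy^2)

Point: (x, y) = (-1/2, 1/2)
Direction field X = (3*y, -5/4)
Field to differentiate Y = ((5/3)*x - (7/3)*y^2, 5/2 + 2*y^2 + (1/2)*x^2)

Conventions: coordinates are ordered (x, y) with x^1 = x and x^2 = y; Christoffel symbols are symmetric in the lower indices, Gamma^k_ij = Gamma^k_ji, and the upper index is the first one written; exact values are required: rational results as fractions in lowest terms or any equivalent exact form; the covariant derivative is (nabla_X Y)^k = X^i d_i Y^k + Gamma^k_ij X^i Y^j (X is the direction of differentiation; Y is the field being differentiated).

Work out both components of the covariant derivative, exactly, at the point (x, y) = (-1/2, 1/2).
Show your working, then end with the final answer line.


E = 69/16, F = -35/8, G = 51/4 at the point
E_x = 3/4, E_y = 8, F_x = 27/4, F_y = -5, G_x = -15/2, G_y = 0
EG - F^2 = 1147/32;  g^inv = (32/1147) * [[51/4, 35/8], [35/8, 69/16]]
first-kind symbols [ij,l] = (1/2)(d_i g_jl + d_j g_il - d_l g_ij): [xx,x] = E_x/2 = 3/8, [xx,y] = F_x - E_y/2 = 11/4, [xy,x] = E_y/2 = 4, [xy,y] = G_x/2 = -15/4, [yy,x] = F_y - G_x/2 = -5/4, [yy,y] = G_y/2 = 0
Gamma^x_ij = (G*[ij,x] - F*[ij,y])/(EG - F^2), Gamma^y_ij = (E*[ij,y] - F*[ij,x])/(EG - F^2)
Gamma_xxx = 538/1147, Gamma_xxy = 1107/1147, Gamma_xyy = -510/1147, Gamma_yxx = 432/1147, Gamma_yxy = 85/2294, Gamma_yyy = -175/1147
X = (3/2, -5/4), Y = (-17/12, 25/8) at the point

Answer: (nabla_X Y)^x = 682139/55056, (nabla_X Y)^y = -354017/110112


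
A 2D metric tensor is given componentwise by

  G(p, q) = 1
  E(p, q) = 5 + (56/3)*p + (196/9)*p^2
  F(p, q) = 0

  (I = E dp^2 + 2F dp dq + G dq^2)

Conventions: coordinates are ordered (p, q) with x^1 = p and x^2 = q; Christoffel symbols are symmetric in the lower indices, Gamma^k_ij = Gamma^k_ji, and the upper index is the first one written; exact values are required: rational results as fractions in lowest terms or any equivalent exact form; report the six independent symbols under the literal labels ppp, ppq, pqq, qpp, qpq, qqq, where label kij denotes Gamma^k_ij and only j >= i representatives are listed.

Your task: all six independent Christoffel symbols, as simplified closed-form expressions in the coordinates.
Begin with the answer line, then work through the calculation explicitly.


Answer: Gamma_ppp = (196*p + 84)/(196*p^2 + 168*p + 45), Gamma_ppq = 0, Gamma_pqq = 0, Gamma_qpp = 0, Gamma_qpq = 0, Gamma_qqq = 0

E = 5 + (56/3)*p + (196/9)*p^2; F = 0; G = 1
Gamma^k_ij = (1/2) g^{kl} (d_i g_jl + d_j g_il - d_l g_ij), with g^inv = (1/(EG-F^2)) [[G, -F], [-F, E]]
first partials: E_p = 56/3 + (392/9)*p, E_q = 0, F_p = 0, F_q = 0, G_p = 0, G_q = 0
D = EG - F^2 = 5 + (56/3)*p + (196/9)*p^2
expanded: Gamma^p_pp = (G E_p - 2F F_p + F E_q)/(2D), Gamma^p_pq = (G E_q - F G_p)/(2D), Gamma^p_qq = (2G F_q - G G_p - F G_q)/(2D), Gamma^q_pp = (2E F_p - E E_q - F E_p)/(2D), Gamma^q_pq = (E G_p - F E_q)/(2D), Gamma^q_qq = (E G_q - 2F F_q + F G_p)/(2D); substitute and cancel common factors


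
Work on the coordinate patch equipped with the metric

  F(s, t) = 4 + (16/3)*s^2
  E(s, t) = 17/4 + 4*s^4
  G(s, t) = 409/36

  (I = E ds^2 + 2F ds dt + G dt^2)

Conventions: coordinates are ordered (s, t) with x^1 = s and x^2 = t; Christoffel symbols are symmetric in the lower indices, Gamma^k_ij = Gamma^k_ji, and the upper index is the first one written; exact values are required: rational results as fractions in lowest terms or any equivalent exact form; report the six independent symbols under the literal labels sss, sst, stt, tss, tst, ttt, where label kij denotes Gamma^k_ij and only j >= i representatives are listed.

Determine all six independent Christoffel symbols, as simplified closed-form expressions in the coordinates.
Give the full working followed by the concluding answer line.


E = 17/4 + 4*s^4; F = 4 + (16/3)*s^2; G = 409/36
Gamma^k_ij = (1/2) g^{kl} (d_i g_jl + d_j g_il - d_l g_ij), with g^inv = (1/(EG-F^2)) [[G, -F], [-F, E]]
first partials: E_s = 16*s^3, E_t = 0, F_s = (32/3)*s, F_t = 0, G_s = 0, G_t = 0
D = EG - F^2 = 4649/144 - (128/3)*s^2 + 17*s^4
expanded: Gamma^s_ss = (G E_s - 2F F_s + F E_t)/(2D), Gamma^s_st = (G E_t - F G_s)/(2D), Gamma^s_tt = (2G F_t - G G_s - F G_t)/(2D), Gamma^t_ss = (2E F_s - E E_t - F E_s)/(2D), Gamma^t_st = (E G_s - F E_t)/(2D), Gamma^t_tt = (E G_t - 2F F_t + F G_s)/(2D); substitute and cancel common factors

Answer: Gamma_sss = (4896*s^3 - 6144*s)/(2448*s^4 - 6144*s^2 + 4649), Gamma_sst = 0, Gamma_stt = 0, Gamma_tss = (-4608*s^3 + 6528*s)/(2448*s^4 - 6144*s^2 + 4649), Gamma_tst = 0, Gamma_ttt = 0


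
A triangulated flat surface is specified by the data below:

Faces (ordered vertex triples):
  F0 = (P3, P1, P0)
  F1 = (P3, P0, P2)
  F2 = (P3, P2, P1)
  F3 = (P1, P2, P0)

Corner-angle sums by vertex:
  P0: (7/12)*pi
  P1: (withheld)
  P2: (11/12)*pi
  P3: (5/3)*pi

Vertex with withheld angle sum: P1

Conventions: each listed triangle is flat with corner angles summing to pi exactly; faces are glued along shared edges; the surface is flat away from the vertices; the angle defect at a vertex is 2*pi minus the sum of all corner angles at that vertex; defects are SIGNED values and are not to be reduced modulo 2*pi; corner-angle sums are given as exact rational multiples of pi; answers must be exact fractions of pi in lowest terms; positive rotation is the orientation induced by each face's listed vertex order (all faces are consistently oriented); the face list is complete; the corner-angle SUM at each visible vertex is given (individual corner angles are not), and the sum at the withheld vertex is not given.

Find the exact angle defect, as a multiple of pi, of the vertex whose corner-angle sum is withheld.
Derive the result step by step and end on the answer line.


V = 4, E = 6, F = 4; chi = V - E + F = 2
Gauss-Bonnet: total defect = 2*pi*chi = 4*pi; visible defects sum to (17/6)*pi

Answer: defect(P1) = (7/6)*pi


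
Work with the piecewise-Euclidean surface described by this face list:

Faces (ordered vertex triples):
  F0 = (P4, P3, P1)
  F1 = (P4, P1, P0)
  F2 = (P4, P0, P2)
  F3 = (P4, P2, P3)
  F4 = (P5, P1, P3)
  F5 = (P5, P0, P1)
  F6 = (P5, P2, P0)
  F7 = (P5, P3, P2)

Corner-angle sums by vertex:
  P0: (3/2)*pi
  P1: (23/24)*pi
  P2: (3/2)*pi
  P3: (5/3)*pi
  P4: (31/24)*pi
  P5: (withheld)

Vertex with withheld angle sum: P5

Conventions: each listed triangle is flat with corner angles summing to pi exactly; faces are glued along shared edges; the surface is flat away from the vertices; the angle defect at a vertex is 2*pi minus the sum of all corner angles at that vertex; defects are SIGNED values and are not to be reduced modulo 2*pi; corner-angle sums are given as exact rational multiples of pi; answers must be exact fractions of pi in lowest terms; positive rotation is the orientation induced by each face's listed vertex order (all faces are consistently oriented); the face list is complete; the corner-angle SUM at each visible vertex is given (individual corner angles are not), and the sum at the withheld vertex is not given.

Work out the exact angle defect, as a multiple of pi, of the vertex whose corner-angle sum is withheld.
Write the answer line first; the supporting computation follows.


Answer: defect(P5) = (11/12)*pi

V = 6, E = 12, F = 8; chi = V - E + F = 2
Gauss-Bonnet: total defect = 2*pi*chi = 4*pi; visible defects sum to (37/12)*pi


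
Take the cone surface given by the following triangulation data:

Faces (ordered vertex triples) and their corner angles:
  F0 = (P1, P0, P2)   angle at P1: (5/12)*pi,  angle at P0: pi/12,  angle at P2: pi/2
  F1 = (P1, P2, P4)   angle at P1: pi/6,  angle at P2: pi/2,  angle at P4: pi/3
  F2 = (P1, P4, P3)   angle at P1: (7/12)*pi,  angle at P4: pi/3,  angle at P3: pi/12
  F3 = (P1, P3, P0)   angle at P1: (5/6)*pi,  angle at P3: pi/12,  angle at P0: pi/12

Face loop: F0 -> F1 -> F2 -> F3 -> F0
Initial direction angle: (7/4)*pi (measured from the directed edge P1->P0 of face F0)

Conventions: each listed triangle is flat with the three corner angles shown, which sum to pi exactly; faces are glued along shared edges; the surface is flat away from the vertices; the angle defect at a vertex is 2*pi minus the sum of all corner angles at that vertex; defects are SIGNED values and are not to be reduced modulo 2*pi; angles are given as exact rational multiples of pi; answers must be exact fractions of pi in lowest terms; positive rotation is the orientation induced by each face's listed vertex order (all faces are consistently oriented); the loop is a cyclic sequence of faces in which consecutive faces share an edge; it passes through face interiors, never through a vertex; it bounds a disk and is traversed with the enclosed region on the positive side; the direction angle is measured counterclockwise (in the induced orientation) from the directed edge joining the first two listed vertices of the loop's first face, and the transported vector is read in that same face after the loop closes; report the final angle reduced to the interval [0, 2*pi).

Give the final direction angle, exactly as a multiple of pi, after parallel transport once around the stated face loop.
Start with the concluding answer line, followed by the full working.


Answer: final direction angle = (7/4)*pi

enclosed vertex P1: corner angles sum to 2*pi, defect = 2*pi - 2*pi = 0
transport around the loop rotates by the sum of enclosed defects; add to the initial angle mod 2*pi
final angle = (7/4)*pi + 0 = (7/4)*pi (mod 2*pi)


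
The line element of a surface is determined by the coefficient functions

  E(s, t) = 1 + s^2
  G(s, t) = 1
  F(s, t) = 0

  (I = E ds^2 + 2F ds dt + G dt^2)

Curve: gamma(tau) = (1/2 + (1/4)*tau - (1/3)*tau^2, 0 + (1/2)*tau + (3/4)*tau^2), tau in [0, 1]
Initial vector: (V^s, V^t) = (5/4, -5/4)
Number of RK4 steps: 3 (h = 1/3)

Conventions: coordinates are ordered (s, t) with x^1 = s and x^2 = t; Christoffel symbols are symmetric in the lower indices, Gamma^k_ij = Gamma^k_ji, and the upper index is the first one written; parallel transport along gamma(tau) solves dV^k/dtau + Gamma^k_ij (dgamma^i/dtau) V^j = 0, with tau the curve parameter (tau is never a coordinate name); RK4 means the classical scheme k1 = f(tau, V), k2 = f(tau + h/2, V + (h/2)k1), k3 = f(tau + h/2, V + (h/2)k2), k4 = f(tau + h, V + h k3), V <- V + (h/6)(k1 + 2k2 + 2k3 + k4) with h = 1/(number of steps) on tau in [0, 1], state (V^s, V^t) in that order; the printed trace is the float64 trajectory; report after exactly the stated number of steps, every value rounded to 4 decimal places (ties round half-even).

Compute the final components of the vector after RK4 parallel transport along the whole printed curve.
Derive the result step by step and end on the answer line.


gamma'(tau) = (1/4 - (2/3)*tau, 1/2 + (3/2)*tau); f(tau, V)^k = -Gamma^k_ij(gamma(tau)) gamma'^i(tau) V^j; h = 1/3; intermediate values shown to 6 dp
curve data and Christoffel symbols at the stage parameters:
  tau = 0.000000: gamma = (0.500000, 0.000000), gamma' = (0.250000, 0.500000); Gamma_sss = 0.400000, Gamma_sst = 0.000000, Gamma_stt = 0.000000, Gamma_tss = 0.000000, Gamma_tst = 0.000000, Gamma_ttt = 0.000000
  tau = 0.166667: gamma = (0.532407, 0.104167), gamma' = (0.138889, 0.750000); Gamma_sss = 0.414823, Gamma_sst = 0.000000, Gamma_stt = 0.000000, Gamma_tss = 0.000000, Gamma_tst = 0.000000, Gamma_ttt = 0.000000
  tau = 0.333333: gamma = (0.546296, 0.250000), gamma' = (0.027778, 1.000000); Gamma_sss = 0.420733, Gamma_sst = 0.000000, Gamma_stt = 0.000000, Gamma_tss = 0.000000, Gamma_tst = 0.000000, Gamma_ttt = 0.000000
  tau = 0.500000: gamma = (0.541667, 0.437500), gamma' = (-0.083333, 1.250000); Gamma_sss = 0.418792, Gamma_sst = 0.000000, Gamma_stt = 0.000000, Gamma_tss = 0.000000, Gamma_tst = 0.000000, Gamma_ttt = 0.000000
  tau = 0.666667: gamma = (0.518519, 0.666667), gamma' = (-0.194444, 1.500000); Gamma_sss = 0.408649, Gamma_sst = 0.000000, Gamma_stt = 0.000000, Gamma_tss = 0.000000, Gamma_tst = 0.000000, Gamma_ttt = 0.000000
  tau = 0.833333: gamma = (0.476852, 0.937500), gamma' = (-0.305556, 1.750000); Gamma_sss = 0.388510, Gamma_sst = 0.000000, Gamma_stt = 0.000000, Gamma_tss = 0.000000, Gamma_tst = 0.000000, Gamma_ttt = 0.000000
  tau = 1.000000: gamma = (0.416667, 1.250000), gamma' = (-0.416667, 2.000000); Gamma_sss = 0.355030, Gamma_sst = 0.000000, Gamma_stt = 0.000000, Gamma_tss = 0.000000, Gamma_tst = 0.000000, Gamma_ttt = 0.000000
step 0: V^s = 1.2500, V^t = -1.2500
step 1: k1 = (-0.125000, 0.000000), k2 = (-0.070818, 0.000000), k3 = (-0.071338, 0.000000), k4 = (-0.014331, 0.000000); V <- V + (h/6)(k1 + 2k2 + 2k3 + k4): V^s = 1.2265, V^t = -1.2500
step 2: k1 = (-0.014334, 0.000000), k2 = (0.042719, 0.000000), k3 = (0.043051, 0.000000), k4 = (0.098594, 0.000000); V <- V + (h/6)(k1 + 2k2 + 2k3 + k4): V^s = 1.2407, V^t = -1.2500
step 3: k1 = (0.098583, 0.000000), k2 = (0.149233, 0.000000), k3 = (0.150235, 0.000000), k4 = (0.190940, 0.000000); V <- V + (h/6)(k1 + 2k2 + 2k3 + k4): V^s = 1.2900, V^t = -1.2500

Answer: V^s = 1.2900, V^t = -1.2500


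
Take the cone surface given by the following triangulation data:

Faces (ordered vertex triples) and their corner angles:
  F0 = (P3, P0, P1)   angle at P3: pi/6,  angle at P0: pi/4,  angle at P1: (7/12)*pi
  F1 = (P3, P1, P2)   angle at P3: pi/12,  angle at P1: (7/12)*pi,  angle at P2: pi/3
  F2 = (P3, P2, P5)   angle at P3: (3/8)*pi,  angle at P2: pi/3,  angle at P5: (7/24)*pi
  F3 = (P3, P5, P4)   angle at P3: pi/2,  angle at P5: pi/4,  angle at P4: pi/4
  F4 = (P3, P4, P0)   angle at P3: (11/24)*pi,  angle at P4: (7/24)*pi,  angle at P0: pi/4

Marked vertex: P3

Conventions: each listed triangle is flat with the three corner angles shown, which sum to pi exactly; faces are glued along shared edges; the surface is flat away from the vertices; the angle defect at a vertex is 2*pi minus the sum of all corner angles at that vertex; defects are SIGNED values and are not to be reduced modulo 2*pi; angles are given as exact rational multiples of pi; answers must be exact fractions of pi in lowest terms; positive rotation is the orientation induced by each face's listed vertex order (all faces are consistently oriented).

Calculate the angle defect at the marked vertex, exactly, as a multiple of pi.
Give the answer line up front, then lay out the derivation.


Answer: defect(P3) = (5/12)*pi

Sum of corner angles at P3: (19/12)*pi
defect = 2*pi - (19/12)*pi


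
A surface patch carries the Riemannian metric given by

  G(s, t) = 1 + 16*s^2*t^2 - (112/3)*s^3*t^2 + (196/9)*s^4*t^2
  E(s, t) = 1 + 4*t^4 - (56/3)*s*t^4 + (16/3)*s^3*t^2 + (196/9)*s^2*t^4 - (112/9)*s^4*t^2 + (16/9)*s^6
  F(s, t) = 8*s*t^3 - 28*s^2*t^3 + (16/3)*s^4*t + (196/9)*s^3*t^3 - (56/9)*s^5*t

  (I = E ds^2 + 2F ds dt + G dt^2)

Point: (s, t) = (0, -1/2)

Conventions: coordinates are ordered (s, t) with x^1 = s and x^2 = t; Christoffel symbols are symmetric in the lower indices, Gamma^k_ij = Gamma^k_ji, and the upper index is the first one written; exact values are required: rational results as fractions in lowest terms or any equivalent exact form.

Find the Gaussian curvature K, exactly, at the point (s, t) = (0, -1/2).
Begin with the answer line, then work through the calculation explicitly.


Answer: K = -64/25

E = 5/4, F = 0, G = 1, EG - F^2 = 5/4 at the point
E_s = -7/6, E_t = -2, F_s = -1, F_t = 0, G_s = 0, G_t = 0
E_tt = 12, F_st = 6, G_ss = 8
Compute both Brioschi determinants and normalise by (EG - F^2)^2.
M1 = [[-E_tt/2 + F_st - G_ss/2, E_s/2, F_s - E_t/2], [F_t - G_s/2, E, F], [G_t/2, F, G]] = [[-4, -7/12, 0], [0, 5/4, 0], [0, 0, 1]]; det M1 = -5
M2 = [[0, E_t/2, G_s/2], [E_t/2, E, F], [G_s/2, F, G]] = [[0, -1, 0], [-1, 5/4, 0], [0, 0, 1]]; det M2 = -1
det M1 - det M2 = -4; K = -4 / (5/4)^2 = -64/25


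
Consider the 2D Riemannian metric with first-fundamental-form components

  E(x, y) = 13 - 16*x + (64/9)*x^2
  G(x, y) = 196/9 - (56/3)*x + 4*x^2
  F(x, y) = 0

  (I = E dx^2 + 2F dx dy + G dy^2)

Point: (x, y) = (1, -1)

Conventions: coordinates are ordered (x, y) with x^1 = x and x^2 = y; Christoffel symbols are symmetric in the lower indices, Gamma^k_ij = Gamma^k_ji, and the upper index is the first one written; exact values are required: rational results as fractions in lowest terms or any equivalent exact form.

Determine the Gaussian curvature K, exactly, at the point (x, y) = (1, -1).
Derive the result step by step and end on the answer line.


E = 37/9, F = 0, G = 64/9, EG - F^2 = 2368/81 at the point
E_x = -16/9, E_y = 0, F_x = 0, F_y = 0, G_x = -32/3, G_y = 0
E_yy = 0, F_xy = 0, G_xx = 8
The intrinsic route: Brioschi's K = (det M1 - det M2)/(EG - F^2)^2.
M1 = [[-E_yy/2 + F_xy - G_xx/2, E_x/2, F_x - E_y/2], [F_y - G_x/2, E, F], [G_y/2, F, G]] = [[-4, -8/9, 0], [16/3, 37/9, 0], [0, 0, 64/9]]; det M1 = -20224/243
M2 = [[0, E_y/2, G_x/2], [E_y/2, E, F], [G_x/2, F, G]] = [[0, 0, -16/3], [0, 37/9, 0], [-16/3, 0, 64/9]]; det M2 = -9472/81
det M1 - det M2 = 8192/243; K = 8192/243 / (2368/81)^2 = 54/1369

Answer: K = 54/1369


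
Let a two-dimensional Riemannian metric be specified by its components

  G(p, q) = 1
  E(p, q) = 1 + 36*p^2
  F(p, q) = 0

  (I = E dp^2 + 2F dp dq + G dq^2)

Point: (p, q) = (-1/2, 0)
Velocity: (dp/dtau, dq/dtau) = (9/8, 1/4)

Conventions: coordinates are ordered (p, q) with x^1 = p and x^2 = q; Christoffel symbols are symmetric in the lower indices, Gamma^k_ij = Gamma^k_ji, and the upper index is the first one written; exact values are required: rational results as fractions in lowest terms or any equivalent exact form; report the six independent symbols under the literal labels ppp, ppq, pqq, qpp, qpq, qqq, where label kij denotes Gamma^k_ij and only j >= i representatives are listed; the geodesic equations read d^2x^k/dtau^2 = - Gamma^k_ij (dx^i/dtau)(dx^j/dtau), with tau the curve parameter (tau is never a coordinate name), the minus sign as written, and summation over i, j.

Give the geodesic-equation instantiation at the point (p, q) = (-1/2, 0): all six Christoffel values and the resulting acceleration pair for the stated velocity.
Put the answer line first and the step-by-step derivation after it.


Answer: Gamma_ppp = -9/5, Gamma_ppq = 0, Gamma_pqq = 0, Gamma_qpp = 0, Gamma_qpq = 0, Gamma_qqq = 0; accelerations (d^2p/dtau^2, d^2q/dtau^2) = (729/320, 0)

E = 10, F = 0, G = 1 at the point
E_p = -36, E_q = 0, F_p = 0, F_q = 0, G_p = 0, G_q = 0
EG - F^2 = 10;  g^inv = (1/10) * [[1, 0], [0, 10]]
first-kind symbols [ij,l] = (1/2)(d_i g_jl + d_j g_il - d_l g_ij): [pp,p] = E_p/2 = -18, [pp,q] = F_p - E_q/2 = 0, [pq,p] = E_q/2 = 0, [pq,q] = G_p/2 = 0, [qq,p] = F_q - G_p/2 = 0, [qq,q] = G_q/2 = 0
Gamma^p_ij = (G*[ij,p] - F*[ij,q])/(EG - F^2), Gamma^q_ij = (E*[ij,q] - F*[ij,p])/(EG - F^2)
Gamma_ppp = -9/5, Gamma_ppq = 0, Gamma_pqq = 0, Gamma_qpp = 0, Gamma_qpq = 0, Gamma_qqq = 0
d^2p/dtau^2 = -(Gamma_ppp*(9/8)^2 + 2*Gamma_ppq*(9/8)*(1/4) + Gamma_pqq*(1/4)^2) = 729/320
d^2q/dtau^2 = -(Gamma_qpp*(9/8)^2 + 2*Gamma_qpq*(9/8)*(1/4) + Gamma_qqq*(1/4)^2) = 0


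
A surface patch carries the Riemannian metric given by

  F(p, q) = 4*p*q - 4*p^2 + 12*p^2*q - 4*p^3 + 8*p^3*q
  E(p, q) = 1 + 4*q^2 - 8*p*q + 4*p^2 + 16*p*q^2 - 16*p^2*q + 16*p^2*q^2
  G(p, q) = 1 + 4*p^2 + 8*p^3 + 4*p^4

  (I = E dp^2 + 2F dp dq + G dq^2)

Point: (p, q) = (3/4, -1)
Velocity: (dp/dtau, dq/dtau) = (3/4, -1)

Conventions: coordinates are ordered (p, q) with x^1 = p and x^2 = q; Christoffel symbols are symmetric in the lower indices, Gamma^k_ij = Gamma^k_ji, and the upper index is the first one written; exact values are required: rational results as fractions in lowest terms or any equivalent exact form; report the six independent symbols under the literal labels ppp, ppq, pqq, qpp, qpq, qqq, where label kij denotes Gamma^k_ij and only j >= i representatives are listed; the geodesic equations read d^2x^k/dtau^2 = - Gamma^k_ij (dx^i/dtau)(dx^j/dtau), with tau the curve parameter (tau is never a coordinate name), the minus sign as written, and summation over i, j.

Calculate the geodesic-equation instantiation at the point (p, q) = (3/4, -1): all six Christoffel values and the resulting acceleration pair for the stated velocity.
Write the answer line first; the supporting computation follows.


Answer: Gamma_ppp = 2496/3209, Gamma_ppq = -2080/3209, Gamma_pqq = 0, Gamma_qpp = -1008/3209, Gamma_qpq = 840/3209, Gamma_qqq = 0; accelerations (d^2p/dtau^2, d^2q/dtau^2) = (-4524/3209, 1827/3209)

E = 173/4, F = -273/16, G = 505/64 at the point
E_p = 78, E_q = -65, F_p = -193/4, F_q = 105/8, G_p = 105/4, G_q = 0
EG - F^2 = 3209/64;  g^inv = (64/3209) * [[505/64, 273/16], [273/16, 173/4]]
first-kind symbols [ij,l] = (1/2)(d_i g_jl + d_j g_il - d_l g_ij): [pp,p] = E_p/2 = 39, [pp,q] = F_p - E_q/2 = -63/4, [pq,p] = E_q/2 = -65/2, [pq,q] = G_p/2 = 105/8, [qq,p] = F_q - G_p/2 = 0, [qq,q] = G_q/2 = 0
Gamma^p_ij = (G*[ij,p] - F*[ij,q])/(EG - F^2), Gamma^q_ij = (E*[ij,q] - F*[ij,p])/(EG - F^2)
Gamma_ppp = 2496/3209, Gamma_ppq = -2080/3209, Gamma_pqq = 0, Gamma_qpp = -1008/3209, Gamma_qpq = 840/3209, Gamma_qqq = 0
d^2p/dtau^2 = -(Gamma_ppp*(3/4)^2 + 2*Gamma_ppq*(3/4)*(-1) + Gamma_pqq*(-1)^2) = -4524/3209
d^2q/dtau^2 = -(Gamma_qpp*(3/4)^2 + 2*Gamma_qpq*(3/4)*(-1) + Gamma_qqq*(-1)^2) = 1827/3209


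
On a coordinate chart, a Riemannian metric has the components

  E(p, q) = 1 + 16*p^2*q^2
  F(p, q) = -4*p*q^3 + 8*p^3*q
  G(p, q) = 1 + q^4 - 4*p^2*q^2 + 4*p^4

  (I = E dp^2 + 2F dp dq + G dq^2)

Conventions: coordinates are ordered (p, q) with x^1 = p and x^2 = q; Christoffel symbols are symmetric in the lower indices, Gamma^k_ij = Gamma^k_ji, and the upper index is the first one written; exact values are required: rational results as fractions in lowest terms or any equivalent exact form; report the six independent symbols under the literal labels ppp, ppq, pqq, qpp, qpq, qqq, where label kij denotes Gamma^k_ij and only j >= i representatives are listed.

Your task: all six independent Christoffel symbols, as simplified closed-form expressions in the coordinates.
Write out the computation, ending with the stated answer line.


E = 1 + 16*p^2*q^2; F = -4*p*q^3 + 8*p^3*q; G = 1 + q^4 - 4*p^2*q^2 + 4*p^4
Gamma^k_ij = (1/2) g^{kl} (d_i g_jl + d_j g_il - d_l g_ij), with g^inv = (1/(EG-F^2)) [[G, -F], [-F, E]]
first partials: E_p = 32*p*q^2, E_q = 32*p^2*q, F_p = -4*q^3 + 24*p^2*q, F_q = -12*p*q^2 + 8*p^3, G_p = -8*p*q^2 + 16*p^3, G_q = 4*q^3 - 8*p^2*q
D = EG - F^2 = 1 + q^4 + 12*p^2*q^2 + 4*p^4
expanded: Gamma^p_pp = (G E_p - 2F F_p + F E_q)/(2D), Gamma^p_pq = (G E_q - F G_p)/(2D), Gamma^p_qq = (2G F_q - G G_p - F G_q)/(2D), Gamma^q_pp = (2E F_p - E E_q - F E_p)/(2D), Gamma^q_pq = (E G_p - F E_q)/(2D), Gamma^q_qq = (E G_q - 2F F_q + F G_p)/(2D); substitute and cancel common factors

Answer: Gamma_ppp = 16*p*q^2/(4*p^4 + 12*p^2*q^2 + q^4 + 1), Gamma_ppq = 16*p^2*q/(4*p^4 + 12*p^2*q^2 + q^4 + 1), Gamma_pqq = -8*p*q^2/(4*p^4 + 12*p^2*q^2 + q^4 + 1), Gamma_qpp = (8*p^2*q - 4*q^3)/(4*p^4 + 12*p^2*q^2 + q^4 + 1), Gamma_qpq = (8*p^3 - 4*p*q^2)/(4*p^4 + 12*p^2*q^2 + q^4 + 1), Gamma_qqq = (-4*p^2*q + 2*q^3)/(4*p^4 + 12*p^2*q^2 + q^4 + 1)


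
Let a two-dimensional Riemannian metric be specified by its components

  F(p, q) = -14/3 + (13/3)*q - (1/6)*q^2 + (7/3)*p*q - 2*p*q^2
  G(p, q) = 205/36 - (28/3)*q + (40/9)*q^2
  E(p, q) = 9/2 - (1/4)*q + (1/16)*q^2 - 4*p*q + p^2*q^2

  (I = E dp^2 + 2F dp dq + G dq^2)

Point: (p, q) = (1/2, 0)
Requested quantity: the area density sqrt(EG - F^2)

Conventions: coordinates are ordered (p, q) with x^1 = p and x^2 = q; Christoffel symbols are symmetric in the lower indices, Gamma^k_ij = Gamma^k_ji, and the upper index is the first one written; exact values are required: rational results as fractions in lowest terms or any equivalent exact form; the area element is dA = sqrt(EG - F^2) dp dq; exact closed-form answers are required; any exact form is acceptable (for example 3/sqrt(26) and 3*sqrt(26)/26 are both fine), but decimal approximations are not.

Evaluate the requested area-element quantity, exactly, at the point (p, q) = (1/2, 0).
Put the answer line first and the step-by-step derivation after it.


Answer: sqrt(EG - F^2) = sqrt(554)/12

E = 9/2, F = -14/3, G = 205/36; EG - F^2 = 277/72


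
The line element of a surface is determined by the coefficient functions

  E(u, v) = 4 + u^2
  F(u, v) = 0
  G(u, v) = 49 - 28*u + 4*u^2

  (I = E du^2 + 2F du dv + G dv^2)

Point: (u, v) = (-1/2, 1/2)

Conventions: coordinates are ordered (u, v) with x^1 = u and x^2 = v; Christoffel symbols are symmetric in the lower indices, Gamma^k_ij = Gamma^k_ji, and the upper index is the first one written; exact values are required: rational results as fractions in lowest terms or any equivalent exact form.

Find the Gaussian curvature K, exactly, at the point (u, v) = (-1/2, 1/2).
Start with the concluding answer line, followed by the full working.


Answer: K = 2/289

E = 17/4, F = 0, G = 64, EG - F^2 = 272 at the point
E_u = -1, E_v = 0, F_u = 0, F_v = 0, G_u = -32, G_v = 0
E_vv = 0, F_uv = 0, G_uu = 8
Using the Brioschi determinant formula for K from the metric derivatives:
M1 = [[-E_vv/2 + F_uv - G_uu/2, E_u/2, F_u - E_v/2], [F_v - G_u/2, E, F], [G_v/2, F, G]] = [[-4, -1/2, 0], [16, 17/4, 0], [0, 0, 64]]; det M1 = -576
M2 = [[0, E_v/2, G_u/2], [E_v/2, E, F], [G_u/2, F, G]] = [[0, 0, -16], [0, 17/4, 0], [-16, 0, 64]]; det M2 = -1088
det M1 - det M2 = 512; K = 512 / (272)^2 = 2/289


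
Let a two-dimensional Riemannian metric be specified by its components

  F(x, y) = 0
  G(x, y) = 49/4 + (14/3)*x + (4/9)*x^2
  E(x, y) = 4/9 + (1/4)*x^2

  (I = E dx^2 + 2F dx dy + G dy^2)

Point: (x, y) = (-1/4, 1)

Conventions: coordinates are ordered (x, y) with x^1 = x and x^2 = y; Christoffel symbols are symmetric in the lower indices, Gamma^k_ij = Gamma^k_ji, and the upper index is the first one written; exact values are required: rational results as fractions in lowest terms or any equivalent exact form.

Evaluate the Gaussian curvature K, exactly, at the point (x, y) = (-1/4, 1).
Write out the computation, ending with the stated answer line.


E = 265/576, F = 0, G = 100/9, EG - F^2 = 6625/1296 at the point
E_x = -1/8, E_y = 0, F_x = 0, F_y = 0, G_x = 40/9, G_y = 0
E_yy = 0, F_xy = 0, G_xx = 8/9
Using the Brioschi determinant formula for K from the metric derivatives:
M1 = [[-E_yy/2 + F_xy - G_xx/2, E_x/2, F_x - E_y/2], [F_y - G_x/2, E, F], [G_y/2, F, G]] = [[-4/9, -1/16, 0], [-20/9, 265/576, 0], [0, 0, 100/9]]; det M1 = -11125/2916
M2 = [[0, E_y/2, G_x/2], [E_y/2, E, F], [G_x/2, F, G]] = [[0, 0, 20/9], [0, 265/576, 0], [20/9, 0, 100/9]]; det M2 = -6625/2916
det M1 - det M2 = -125/81; K = -125/81 / (6625/1296)^2 = -20736/351125

Answer: K = -20736/351125


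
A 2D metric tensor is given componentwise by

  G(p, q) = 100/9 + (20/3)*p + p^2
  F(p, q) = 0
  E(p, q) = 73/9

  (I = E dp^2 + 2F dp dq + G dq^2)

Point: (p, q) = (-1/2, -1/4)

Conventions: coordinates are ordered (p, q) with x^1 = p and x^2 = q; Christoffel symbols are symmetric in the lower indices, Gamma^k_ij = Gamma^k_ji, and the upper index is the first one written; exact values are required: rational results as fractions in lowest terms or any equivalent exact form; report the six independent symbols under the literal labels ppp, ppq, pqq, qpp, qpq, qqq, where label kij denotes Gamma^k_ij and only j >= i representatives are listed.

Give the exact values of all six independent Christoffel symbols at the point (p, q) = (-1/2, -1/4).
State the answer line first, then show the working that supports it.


Answer: Gamma_ppp = 0, Gamma_ppq = 0, Gamma_pqq = -51/146, Gamma_qpp = 0, Gamma_qpq = 6/17, Gamma_qqq = 0

E = 73/9, F = 0, G = 289/36 at the point
E_p = 0, E_q = 0, F_p = 0, F_q = 0, G_p = 17/3, G_q = 0
EG - F^2 = 21097/324;  g^inv = (324/21097) * [[289/36, 0], [0, 73/9]]
first-kind symbols [ij,l] = (1/2)(d_i g_jl + d_j g_il - d_l g_ij): [pp,p] = E_p/2 = 0, [pp,q] = F_p - E_q/2 = 0, [pq,p] = E_q/2 = 0, [pq,q] = G_p/2 = 17/6, [qq,p] = F_q - G_p/2 = -17/6, [qq,q] = G_q/2 = 0
Gamma^p_ij = (G*[ij,p] - F*[ij,q])/(EG - F^2), Gamma^q_ij = (E*[ij,q] - F*[ij,p])/(EG - F^2)


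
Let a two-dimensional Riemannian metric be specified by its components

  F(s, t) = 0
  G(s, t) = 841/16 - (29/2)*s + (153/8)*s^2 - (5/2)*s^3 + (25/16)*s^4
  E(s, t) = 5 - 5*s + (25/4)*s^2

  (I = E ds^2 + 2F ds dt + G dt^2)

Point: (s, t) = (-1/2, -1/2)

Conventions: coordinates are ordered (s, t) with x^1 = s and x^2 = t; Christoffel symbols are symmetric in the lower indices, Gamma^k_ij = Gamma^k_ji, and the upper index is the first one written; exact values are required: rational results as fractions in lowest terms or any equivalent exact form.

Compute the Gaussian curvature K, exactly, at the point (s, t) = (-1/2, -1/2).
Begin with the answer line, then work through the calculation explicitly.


Answer: K = -8192/542445

E = 145/16, F = 0, G = 16641/256, EG - F^2 = 2412945/4096 at the point
E_s = -45/4, E_t = 0, F_s = 0, F_t = 0, G_s = -1161/32, G_t = 0
E_tt = 0, F_st = 0, G_ss = 807/16
By Brioschi, K is (det M1 - det M2) divided by (EG - F^2) squared.
M1 = [[-E_tt/2 + F_st - G_ss/2, E_s/2, F_s - E_t/2], [F_t - G_s/2, E, F], [G_t/2, F, G]] = [[-807/32, -45/8, 0], [1161/64, 145/16, 0], [0, 0, 16641/256]]; det M1 = -538918785/65536
M2 = [[0, E_t/2, G_s/2], [E_t/2, E, F], [G_s/2, F, G]] = [[0, 0, -1161/64], [0, 145/16, 0], [-1161/64, 0, 16641/256]]; det M2 = -195448545/65536
det M1 - det M2 = -10733445/2048; K = -10733445/2048 / (2412945/4096)^2 = -8192/542445


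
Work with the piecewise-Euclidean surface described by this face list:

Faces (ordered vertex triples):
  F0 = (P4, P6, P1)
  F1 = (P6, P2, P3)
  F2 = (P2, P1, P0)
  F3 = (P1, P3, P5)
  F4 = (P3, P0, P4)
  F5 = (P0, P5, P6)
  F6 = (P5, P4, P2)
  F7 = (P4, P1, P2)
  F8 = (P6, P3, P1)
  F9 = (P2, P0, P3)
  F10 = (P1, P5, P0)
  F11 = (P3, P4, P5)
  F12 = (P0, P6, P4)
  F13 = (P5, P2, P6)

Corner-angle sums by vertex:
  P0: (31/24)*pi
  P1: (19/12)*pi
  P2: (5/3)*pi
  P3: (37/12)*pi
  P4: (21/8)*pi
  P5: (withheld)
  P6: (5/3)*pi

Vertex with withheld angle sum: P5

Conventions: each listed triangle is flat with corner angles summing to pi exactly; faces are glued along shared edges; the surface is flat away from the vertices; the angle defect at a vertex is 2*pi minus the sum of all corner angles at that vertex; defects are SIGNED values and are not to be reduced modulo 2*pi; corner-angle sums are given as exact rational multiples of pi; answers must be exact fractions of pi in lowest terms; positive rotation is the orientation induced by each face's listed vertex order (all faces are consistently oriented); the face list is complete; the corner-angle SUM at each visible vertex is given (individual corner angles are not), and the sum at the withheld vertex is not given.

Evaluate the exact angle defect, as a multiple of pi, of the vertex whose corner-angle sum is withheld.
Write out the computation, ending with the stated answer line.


V = 7, E = 21, F = 14; chi = V - E + F = 0
Gauss-Bonnet: total defect = 2*pi*chi = 0; visible defects sum to pi/12

Answer: defect(P5) = -pi/12


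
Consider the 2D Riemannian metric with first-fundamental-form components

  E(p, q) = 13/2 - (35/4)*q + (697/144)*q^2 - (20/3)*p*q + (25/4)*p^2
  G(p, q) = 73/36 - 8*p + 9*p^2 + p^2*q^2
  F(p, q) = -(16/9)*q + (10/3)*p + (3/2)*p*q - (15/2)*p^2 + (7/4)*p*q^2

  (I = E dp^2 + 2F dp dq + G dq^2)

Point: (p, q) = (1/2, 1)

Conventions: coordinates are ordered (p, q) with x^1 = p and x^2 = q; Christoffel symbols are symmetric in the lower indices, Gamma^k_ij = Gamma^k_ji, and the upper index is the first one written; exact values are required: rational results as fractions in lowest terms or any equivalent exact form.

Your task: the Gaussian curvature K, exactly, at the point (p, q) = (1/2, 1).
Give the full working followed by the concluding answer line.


E = 59/72, F = -13/36, G = 19/36, EG - F^2 = 29/96 at the point
E_p = -5/12, E_q = -173/72, F_p = -11/12, F_q = 13/18, G_p = 2, G_q = 1/2
E_qq = 697/72, F_pq = 5, G_pp = 20
Using the Brioschi determinant formula for K from the metric derivatives:
M1 = [[-E_qq/2 + F_pq - G_pp/2, E_p/2, F_p - E_q/2], [F_q - G_p/2, E, F], [G_q/2, F, G]] = [[-1417/144, -5/24, 41/144], [-5/18, 59/72, -13/36], [1/4, -13/36, 19/36]]; det M1 = -562501/186624
M2 = [[0, E_q/2, G_p/2], [E_q/2, E, F], [G_p/2, F, G]] = [[0, -173/144, 1], [-173/144, 59/72, -13/36], [1, -13/36, 19/36]]; det M2 = -532651/746496
det M1 - det M2 = -190817/82944; K = -190817/82944 / (29/96)^2 = -190817/7569

Answer: K = -190817/7569


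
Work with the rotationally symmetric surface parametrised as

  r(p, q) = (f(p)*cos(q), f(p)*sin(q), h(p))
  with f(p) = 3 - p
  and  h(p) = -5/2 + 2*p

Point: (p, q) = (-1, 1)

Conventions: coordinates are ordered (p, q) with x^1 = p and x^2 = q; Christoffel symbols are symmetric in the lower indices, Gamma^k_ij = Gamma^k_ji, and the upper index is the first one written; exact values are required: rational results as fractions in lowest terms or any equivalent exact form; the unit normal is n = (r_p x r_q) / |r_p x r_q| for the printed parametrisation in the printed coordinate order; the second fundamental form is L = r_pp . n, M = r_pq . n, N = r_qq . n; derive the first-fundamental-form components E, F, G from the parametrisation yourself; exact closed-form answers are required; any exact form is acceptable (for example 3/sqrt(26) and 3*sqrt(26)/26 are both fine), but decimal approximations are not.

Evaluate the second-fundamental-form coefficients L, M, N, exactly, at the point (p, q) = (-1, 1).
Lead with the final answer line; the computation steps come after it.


Answer: L = 0, M = 0, N = 8*sqrt(5)/5

f = 4, f' = -1, f'' = 0, h' = 2, h'' = 0
E = 5, F = 0, G = 16; answer radicand W^2 = 5
unnormalised second-form numerators: l = 0, m = 0, n = 8; L = l/sqrt(5), and similarly M = m/sqrt(W^2), N = n/sqrt(W^2)
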